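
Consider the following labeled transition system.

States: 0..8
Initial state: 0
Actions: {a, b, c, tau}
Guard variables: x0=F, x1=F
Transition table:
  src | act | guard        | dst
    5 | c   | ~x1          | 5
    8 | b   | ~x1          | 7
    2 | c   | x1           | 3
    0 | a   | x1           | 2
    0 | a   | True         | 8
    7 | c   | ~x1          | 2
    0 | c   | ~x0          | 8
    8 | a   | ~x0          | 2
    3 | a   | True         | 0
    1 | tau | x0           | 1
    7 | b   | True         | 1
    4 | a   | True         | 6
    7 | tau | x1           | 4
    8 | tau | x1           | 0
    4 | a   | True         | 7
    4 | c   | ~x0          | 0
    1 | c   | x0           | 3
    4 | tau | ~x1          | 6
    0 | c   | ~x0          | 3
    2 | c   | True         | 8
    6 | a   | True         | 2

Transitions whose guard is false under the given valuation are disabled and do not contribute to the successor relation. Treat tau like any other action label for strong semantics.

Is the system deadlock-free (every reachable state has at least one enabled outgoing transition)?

Reach set: {0,1,2,3,7,8}
  0: a→8  c→3  c→8  [3 out]
  1: ∅  [STUCK]
  2: c→8  [1 out]
  3: a→0  [1 out]
  7: b→1  c→2  [2 out]
  8: a→2  b→7  [2 out]
Path to 1: a·b·b

Answer: DEADLOCK at state 1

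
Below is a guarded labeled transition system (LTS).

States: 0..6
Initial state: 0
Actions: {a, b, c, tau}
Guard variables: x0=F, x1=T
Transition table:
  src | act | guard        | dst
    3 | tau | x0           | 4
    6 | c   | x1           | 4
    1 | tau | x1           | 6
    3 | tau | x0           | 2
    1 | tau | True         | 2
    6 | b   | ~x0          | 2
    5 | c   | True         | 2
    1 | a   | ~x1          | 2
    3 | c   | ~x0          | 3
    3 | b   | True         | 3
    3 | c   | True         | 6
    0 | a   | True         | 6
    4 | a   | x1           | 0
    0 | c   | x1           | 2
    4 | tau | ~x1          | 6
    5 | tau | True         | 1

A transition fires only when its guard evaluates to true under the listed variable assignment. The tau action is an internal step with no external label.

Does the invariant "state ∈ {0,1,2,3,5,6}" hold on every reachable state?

Safe = {0,1,2,3,5,6}
Reachable = {0,2,4,6}
  0: ✓
  2: ✓
  4: VIOLATES
  6: ✓
counterexample path to 4: a·c

Answer: INVARIANT VIOLATED at state 4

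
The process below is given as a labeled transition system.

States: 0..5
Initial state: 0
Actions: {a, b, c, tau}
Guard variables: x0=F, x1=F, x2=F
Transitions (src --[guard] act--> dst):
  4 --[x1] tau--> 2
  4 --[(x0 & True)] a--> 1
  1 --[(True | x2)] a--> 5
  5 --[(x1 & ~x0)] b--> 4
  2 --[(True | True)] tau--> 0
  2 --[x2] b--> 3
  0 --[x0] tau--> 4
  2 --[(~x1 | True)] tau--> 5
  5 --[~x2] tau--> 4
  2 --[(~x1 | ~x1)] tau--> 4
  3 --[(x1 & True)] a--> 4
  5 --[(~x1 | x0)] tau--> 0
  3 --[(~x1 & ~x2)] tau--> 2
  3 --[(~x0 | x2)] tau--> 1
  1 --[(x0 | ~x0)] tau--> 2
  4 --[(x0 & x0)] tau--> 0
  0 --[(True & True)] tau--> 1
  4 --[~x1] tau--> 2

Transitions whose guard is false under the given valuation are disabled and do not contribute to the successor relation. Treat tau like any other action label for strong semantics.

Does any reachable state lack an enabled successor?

Answer: DEADLOCK-FREE

Working:
Reach set: {0,1,2,4,5}
  0: tau→1  [1 out]
  1: a→5  tau→2  [2 out]
  2: tau→0  tau→4  tau→5  [3 out]
  4: tau→2  [1 out]
  5: tau→0  tau→4  [2 out]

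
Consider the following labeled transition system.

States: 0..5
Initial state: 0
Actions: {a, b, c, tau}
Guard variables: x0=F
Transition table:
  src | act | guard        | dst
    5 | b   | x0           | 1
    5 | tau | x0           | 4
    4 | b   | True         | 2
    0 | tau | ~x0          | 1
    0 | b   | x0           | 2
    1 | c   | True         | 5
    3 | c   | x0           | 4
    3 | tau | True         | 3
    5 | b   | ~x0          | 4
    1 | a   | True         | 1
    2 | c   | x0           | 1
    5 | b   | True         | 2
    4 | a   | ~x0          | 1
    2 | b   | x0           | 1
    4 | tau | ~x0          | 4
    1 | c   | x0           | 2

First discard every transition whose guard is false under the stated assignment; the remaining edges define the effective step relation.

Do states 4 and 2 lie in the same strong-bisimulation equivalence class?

Refine partition for ~:
  round 0: {{0,1,2,3,4,5}}
  round 1: {{0,3},{1},{2},{4},{5}}
  round 2: {{0},{1},{2},{3},{4},{5}}
6 equivalence class(es) (converged in 3)
4∈{4}, 2∈{2}

Answer: NOT BISIMILAR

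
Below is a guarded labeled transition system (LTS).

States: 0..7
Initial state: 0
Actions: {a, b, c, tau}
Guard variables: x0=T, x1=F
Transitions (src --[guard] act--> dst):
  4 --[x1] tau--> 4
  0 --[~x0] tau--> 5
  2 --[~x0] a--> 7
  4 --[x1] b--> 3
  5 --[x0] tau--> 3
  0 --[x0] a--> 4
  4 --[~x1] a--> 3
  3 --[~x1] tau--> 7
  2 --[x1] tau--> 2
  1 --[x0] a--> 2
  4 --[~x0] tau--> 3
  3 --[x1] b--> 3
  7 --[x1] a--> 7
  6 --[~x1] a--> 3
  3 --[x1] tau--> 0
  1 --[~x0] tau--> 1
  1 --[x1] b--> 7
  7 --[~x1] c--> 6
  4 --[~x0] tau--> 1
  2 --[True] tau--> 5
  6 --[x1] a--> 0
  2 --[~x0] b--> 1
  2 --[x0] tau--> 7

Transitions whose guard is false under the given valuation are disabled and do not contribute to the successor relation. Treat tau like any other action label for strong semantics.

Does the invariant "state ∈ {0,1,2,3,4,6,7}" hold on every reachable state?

Safe = {0,1,2,3,4,6,7}
R = {0,3,4,6,7}
  0: safe
  3: safe
  4: safe
  6: safe
  7: safe

Answer: INVARIANT HOLDS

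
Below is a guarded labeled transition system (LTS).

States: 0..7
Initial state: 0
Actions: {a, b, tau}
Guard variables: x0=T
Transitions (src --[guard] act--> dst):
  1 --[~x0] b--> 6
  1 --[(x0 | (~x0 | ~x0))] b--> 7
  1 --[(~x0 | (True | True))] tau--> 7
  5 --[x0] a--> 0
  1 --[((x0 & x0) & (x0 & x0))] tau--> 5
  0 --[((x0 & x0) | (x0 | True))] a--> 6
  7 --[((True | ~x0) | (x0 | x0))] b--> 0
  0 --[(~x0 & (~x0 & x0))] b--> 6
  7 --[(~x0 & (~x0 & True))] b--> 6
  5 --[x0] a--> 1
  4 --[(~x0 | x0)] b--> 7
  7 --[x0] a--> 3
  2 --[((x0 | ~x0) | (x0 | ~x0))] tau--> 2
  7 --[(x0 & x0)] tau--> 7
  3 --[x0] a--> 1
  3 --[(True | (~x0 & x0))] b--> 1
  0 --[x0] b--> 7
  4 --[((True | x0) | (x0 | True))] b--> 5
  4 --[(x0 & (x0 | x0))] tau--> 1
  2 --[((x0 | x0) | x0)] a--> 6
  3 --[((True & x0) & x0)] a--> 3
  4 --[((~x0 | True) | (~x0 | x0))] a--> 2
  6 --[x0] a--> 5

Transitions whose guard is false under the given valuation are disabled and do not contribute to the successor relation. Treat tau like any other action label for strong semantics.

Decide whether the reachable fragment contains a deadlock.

Answer: DEADLOCK-FREE

Working:
Reach set: {0,1,3,5,6,7}
  0: a→6  b→7  [2 exit(s)]
  1: b→7  tau→5  tau→7  [3 exit(s)]
  3: a→1  a→3  b→1  [3 exit(s)]
  5: a→0  a→1  [2 exit(s)]
  6: a→5  [1 exit(s)]
  7: a→3  b→0  tau→7  [3 exit(s)]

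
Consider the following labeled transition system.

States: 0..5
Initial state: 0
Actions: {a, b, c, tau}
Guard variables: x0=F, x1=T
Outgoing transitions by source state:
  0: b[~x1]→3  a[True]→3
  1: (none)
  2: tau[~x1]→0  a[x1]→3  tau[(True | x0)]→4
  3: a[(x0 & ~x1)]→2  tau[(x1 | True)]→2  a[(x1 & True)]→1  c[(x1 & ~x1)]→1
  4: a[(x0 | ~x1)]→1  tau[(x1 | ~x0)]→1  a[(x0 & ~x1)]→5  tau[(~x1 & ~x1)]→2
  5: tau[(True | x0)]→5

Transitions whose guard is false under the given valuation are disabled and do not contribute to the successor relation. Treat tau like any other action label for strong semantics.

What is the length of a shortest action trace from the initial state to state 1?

Breadth-first toward 1:
  Layer 0: {0}
  Layer 1: {3}
  Layer 2: {1,2}
1 enters at depth 2; path a·a

Answer: 2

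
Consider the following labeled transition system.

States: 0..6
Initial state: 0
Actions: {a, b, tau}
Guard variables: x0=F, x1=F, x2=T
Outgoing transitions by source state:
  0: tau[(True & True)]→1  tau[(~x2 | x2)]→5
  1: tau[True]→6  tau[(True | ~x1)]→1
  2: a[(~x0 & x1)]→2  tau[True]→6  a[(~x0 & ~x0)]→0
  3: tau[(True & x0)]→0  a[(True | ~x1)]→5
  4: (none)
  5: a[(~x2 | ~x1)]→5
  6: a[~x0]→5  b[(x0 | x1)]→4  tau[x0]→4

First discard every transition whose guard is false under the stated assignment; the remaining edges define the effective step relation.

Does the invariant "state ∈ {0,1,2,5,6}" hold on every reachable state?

Answer: INVARIANT HOLDS

Trace:
Safe = {0,1,2,5,6}
R = {0,1,5,6}
  0: ✓
  1: ✓
  5: ✓
  6: ✓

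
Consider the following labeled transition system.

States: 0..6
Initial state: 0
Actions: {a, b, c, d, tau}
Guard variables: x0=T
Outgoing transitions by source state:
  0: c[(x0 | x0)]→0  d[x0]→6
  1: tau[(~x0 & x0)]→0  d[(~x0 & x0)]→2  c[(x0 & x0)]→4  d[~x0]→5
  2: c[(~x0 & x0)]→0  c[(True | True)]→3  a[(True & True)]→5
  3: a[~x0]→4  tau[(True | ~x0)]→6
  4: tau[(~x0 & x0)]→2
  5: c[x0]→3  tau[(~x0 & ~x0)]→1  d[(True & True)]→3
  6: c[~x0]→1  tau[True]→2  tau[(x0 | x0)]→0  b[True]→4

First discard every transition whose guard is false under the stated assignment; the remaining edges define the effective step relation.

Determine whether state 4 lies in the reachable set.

After dropping false guards: 11 live edges.
L0 = {0}
L1 = {6}  total {0,6}
L2 = {2,4}  total {0,2,4,6}
L3 = {3,5}  total {0,2,3,4,5,6}
R = {0,2,3,4,5,6}
witness 4: d·b

Answer: REACHABLE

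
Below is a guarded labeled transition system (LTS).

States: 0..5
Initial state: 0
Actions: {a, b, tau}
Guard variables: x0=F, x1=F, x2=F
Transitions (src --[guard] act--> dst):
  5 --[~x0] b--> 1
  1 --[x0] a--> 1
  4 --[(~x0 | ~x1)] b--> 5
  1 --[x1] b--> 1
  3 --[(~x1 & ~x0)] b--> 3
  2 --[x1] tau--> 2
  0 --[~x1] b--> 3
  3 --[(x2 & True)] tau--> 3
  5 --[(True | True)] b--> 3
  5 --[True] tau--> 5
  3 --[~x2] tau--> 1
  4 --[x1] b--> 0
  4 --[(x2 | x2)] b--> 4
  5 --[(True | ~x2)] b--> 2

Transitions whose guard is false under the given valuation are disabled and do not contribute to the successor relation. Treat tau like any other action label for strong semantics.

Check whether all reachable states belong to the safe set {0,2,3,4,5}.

Safe = {0,2,3,4,5}
Reach set: {0,1,3}
  0: ok
  1: VIOLATES
  3: ok
reach 1 via b·tau — violates

Answer: INVARIANT VIOLATED at state 1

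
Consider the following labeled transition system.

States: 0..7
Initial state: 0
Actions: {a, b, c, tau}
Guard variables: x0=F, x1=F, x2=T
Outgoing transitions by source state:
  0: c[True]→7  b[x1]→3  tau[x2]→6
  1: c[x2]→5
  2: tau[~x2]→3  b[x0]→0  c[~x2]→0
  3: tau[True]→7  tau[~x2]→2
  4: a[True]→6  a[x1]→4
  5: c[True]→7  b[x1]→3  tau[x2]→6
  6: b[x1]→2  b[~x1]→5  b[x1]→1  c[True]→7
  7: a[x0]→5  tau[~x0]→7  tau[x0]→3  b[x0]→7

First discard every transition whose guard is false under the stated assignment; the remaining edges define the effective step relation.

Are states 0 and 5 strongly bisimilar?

Answer: BISIMILAR

Trace:
Compute ~ classes (split until stable):
  P[0] = {{0,1,2,3,4,5,6,7}}
  P[1] = {{0,5},{1},{2},{3,7},{4},{6}}
Fixed point at round 2; 6 class(es).
class of 0: {0,5}; class of 5: {0,5}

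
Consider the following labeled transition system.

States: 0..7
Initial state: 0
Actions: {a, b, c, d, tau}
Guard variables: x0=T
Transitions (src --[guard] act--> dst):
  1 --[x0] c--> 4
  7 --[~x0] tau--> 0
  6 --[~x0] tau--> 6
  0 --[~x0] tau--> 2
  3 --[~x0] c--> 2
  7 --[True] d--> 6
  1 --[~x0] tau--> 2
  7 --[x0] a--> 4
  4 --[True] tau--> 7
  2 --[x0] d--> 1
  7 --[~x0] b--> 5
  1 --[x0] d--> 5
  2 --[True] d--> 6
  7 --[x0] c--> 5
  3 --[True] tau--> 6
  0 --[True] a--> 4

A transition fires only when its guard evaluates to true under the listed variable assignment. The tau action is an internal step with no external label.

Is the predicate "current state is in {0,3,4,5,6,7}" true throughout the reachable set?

Answer: INVARIANT HOLDS

Trace:
Safe = {0,3,4,5,6,7}
R = {0,4,5,6,7}
  0: ok
  4: ok
  5: ok
  6: ok
  7: ok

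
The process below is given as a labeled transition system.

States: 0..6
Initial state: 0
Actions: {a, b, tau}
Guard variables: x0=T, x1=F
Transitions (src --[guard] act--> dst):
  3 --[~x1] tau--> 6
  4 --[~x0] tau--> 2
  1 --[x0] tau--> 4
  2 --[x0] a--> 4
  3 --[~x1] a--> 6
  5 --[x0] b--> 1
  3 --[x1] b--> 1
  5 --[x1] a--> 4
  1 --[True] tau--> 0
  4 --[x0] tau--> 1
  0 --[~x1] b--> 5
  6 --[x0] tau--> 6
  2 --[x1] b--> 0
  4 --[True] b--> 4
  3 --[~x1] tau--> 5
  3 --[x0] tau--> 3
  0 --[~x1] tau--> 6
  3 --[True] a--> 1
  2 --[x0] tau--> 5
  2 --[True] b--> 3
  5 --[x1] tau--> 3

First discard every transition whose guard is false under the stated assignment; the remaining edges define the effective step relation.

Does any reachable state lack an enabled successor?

Answer: DEADLOCK-FREE

Trace:
Reach set: {0,1,4,5,6}
  0: b→5  tau→6  [2 out]
  1: tau→0  tau→4  [2 out]
  4: b→4  tau→1  [2 out]
  5: b→1  [1 out]
  6: tau→6  [1 out]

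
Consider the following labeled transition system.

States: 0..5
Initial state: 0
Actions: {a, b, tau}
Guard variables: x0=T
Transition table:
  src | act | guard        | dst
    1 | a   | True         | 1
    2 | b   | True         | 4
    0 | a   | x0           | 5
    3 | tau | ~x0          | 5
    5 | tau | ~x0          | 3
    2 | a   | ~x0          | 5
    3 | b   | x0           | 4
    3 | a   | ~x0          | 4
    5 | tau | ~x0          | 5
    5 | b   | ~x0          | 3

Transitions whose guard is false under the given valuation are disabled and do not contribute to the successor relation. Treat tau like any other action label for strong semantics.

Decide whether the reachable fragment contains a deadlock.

Answer: DEADLOCK at state 5

Trace:
R = {0,5}
  0: a→5  [1 exit(s)]
  5: ∅  [STUCK]
witness 5: a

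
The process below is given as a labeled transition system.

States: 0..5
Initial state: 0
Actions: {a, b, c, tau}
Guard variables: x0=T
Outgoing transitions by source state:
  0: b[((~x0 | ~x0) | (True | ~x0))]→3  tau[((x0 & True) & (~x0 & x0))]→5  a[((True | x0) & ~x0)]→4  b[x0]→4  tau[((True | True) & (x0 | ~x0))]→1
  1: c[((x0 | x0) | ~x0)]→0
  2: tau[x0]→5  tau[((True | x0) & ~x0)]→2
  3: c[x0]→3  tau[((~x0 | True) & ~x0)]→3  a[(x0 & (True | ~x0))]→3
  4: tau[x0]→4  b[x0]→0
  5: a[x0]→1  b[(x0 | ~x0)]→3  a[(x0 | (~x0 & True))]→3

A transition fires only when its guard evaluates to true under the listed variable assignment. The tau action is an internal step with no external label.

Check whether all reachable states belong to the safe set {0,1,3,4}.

Answer: INVARIANT HOLDS

Analysis:
Inv-set: {0,1,3,4}
Reach set: {0,1,3,4}
  0: ok
  1: ok
  3: ok
  4: ok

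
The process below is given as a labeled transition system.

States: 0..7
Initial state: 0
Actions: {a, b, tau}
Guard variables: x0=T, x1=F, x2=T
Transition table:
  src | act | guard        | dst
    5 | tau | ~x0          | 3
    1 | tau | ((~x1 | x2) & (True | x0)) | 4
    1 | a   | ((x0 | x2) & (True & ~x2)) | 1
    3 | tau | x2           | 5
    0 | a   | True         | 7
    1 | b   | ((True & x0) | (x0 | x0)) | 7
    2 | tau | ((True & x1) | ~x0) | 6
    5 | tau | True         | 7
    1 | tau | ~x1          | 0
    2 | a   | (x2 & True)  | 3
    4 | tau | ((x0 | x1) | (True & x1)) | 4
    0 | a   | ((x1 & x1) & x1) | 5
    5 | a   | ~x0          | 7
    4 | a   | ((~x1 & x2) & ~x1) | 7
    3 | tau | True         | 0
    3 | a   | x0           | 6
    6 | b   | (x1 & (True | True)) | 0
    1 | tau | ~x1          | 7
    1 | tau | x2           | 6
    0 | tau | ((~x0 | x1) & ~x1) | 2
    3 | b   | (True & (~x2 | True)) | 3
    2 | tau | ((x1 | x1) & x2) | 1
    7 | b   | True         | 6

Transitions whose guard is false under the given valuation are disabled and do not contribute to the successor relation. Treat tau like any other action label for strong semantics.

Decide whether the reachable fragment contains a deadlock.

Reach set: {0,6,7}
  0: a→7  [1 exit(s)]
  6: ∅  [deadlock]
  7: b→6  [1 exit(s)]
Path to 6: a·b

Answer: DEADLOCK at state 6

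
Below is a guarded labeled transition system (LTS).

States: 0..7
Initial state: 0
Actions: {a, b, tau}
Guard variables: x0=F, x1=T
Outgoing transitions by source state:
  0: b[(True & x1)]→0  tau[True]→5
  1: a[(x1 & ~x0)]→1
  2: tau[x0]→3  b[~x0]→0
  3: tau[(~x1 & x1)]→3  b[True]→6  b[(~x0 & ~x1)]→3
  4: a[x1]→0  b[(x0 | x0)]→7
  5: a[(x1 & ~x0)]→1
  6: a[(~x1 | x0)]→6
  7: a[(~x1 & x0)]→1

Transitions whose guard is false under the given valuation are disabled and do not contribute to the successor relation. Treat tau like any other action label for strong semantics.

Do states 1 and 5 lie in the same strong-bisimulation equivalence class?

Compute ~ classes (split until stable):
  π0 = {{0,1,2,3,4,5,6,7}}
  π1 = {{0},{1,4,5},{2,3},{6,7}}
  π2 = {{0},{1,5},{2},{3},{4},{6,7}}
6 equivalence class(es) (converged in 3)
1∈{1,5}, 5∈{1,5}

Answer: BISIMILAR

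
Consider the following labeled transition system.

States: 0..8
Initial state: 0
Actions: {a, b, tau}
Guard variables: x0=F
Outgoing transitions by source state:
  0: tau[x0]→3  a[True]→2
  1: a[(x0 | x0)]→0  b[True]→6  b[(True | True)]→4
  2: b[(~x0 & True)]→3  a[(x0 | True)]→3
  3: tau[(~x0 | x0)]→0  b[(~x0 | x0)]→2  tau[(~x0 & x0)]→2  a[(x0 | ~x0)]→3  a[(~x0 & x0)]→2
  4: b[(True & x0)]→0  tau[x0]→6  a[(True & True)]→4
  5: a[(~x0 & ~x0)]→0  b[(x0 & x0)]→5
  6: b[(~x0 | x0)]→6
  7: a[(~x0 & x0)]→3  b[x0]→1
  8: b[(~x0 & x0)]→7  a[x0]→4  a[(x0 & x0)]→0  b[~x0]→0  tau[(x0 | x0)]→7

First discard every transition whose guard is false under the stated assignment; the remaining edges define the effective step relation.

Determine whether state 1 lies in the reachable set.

12 transition(s) survive guard evaluation.
depth 0: {0}
depth 1: {2}  total {0,2}
depth 2: {3}  total {0,2,3}
R = {0,2,3}

Answer: UNREACHABLE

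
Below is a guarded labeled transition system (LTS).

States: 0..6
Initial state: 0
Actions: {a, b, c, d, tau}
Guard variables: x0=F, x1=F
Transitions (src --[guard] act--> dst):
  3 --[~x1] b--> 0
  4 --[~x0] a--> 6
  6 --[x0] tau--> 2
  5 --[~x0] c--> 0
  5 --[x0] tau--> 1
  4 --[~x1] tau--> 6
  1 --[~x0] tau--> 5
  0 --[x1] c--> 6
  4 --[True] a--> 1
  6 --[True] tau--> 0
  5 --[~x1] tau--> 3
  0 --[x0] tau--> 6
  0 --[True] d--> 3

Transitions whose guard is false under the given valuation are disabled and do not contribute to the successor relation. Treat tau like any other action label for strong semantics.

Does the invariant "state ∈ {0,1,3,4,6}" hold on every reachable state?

Safe = {0,1,3,4,6}
Reach set: {0,3}
  0: ok
  3: ok

Answer: INVARIANT HOLDS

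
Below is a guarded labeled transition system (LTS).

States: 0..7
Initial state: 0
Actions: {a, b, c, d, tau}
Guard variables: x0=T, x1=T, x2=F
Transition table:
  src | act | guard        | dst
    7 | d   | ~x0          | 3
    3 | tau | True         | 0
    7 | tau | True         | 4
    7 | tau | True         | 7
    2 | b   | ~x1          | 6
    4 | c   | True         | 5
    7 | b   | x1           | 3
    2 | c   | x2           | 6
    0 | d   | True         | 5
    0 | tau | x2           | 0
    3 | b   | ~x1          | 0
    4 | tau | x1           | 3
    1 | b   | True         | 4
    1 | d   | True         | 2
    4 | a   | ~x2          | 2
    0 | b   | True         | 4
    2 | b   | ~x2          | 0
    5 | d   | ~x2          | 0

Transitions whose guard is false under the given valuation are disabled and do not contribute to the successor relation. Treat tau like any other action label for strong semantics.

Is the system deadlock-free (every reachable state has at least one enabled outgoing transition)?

Answer: DEADLOCK-FREE

Analysis:
Reach set: {0,2,3,4,5}
  0: b→4  d→5  [deg 2]
  2: b→0  [deg 1]
  3: tau→0  [deg 1]
  4: a→2  c→5  tau→3  [deg 3]
  5: d→0  [deg 1]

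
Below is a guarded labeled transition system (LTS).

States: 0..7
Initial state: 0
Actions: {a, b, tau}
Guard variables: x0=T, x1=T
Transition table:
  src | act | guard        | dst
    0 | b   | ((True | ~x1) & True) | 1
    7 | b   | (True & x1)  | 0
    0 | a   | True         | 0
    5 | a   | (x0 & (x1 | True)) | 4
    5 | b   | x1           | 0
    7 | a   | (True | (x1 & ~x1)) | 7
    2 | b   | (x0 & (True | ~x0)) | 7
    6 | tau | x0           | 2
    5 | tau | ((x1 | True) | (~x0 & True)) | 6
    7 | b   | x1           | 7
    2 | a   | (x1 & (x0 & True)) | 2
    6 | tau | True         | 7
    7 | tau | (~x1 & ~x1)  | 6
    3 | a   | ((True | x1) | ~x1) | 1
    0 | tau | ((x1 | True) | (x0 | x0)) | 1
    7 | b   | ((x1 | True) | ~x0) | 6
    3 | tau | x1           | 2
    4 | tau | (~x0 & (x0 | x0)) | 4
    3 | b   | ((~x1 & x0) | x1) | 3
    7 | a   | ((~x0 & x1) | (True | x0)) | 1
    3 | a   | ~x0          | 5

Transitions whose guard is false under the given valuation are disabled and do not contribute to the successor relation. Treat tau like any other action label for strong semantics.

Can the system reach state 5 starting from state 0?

After dropping false guards: 18 live edges.
L0 = {0}
L1 = {1}  total {0,1}
R = {0,1}

Answer: UNREACHABLE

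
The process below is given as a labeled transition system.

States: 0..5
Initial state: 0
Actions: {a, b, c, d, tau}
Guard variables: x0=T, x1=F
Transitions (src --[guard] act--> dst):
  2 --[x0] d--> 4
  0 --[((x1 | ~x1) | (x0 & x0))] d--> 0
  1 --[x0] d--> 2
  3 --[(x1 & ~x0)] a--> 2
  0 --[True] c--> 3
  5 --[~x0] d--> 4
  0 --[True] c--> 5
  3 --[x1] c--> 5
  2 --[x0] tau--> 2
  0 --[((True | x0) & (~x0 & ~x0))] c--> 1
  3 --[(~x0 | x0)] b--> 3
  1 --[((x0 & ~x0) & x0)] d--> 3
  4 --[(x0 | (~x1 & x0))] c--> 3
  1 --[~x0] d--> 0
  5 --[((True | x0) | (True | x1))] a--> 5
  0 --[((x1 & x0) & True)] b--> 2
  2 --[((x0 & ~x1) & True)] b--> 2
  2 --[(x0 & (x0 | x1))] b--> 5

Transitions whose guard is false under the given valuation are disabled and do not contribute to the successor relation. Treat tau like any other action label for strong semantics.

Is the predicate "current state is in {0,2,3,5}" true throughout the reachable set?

Inv-set: {0,2,3,5}
R = {0,3,5}
  0: ok
  3: ok
  5: ok

Answer: INVARIANT HOLDS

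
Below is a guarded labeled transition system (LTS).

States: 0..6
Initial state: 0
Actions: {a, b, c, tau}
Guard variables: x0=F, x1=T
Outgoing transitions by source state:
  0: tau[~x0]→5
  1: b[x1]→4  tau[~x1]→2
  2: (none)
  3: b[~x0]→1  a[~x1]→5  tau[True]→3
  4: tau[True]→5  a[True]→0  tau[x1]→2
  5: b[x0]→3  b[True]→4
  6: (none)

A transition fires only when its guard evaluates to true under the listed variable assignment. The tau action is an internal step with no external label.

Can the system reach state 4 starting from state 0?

Answer: REACHABLE

Working:
After dropping false guards: 8 live edges.
L0 = {0}
L1 = {5}  now seen {0,5}
L2 = {4}  now seen {0,4,5}
L3 = {2}  now seen {0,2,4,5}
R = {0,2,4,5}
trace reaching 4: tau·b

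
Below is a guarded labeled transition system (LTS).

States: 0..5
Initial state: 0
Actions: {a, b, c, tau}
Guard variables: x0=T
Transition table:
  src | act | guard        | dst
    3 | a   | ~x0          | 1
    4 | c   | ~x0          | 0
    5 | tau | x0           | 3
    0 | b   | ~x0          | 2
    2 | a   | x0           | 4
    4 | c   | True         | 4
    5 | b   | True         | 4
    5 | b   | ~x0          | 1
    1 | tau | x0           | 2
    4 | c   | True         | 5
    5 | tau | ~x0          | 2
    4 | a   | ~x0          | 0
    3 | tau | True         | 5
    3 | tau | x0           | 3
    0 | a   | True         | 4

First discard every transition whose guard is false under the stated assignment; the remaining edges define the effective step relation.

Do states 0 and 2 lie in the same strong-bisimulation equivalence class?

Refine partition for ~:
  P[0] = {{0,1,2,3,4,5}}
  P[1] = {{0,2},{1,3},{4},{5}}
  P[2] = {{0,2},{1},{3},{4},{5}}
stable after 3 split(s): 5 block(s)
class of 0: {0,2}; class of 2: {0,2}

Answer: BISIMILAR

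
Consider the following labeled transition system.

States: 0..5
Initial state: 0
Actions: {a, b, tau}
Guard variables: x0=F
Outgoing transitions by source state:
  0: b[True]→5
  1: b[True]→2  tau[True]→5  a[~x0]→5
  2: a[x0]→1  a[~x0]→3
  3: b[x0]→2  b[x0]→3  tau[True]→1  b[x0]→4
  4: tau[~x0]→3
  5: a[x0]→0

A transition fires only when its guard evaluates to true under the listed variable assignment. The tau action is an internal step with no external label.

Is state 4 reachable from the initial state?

Answer: UNREACHABLE

Trace:
Guard filter leaves 7 enabled edge(s).
L0 = {0}
L1 = {5}  total {0,5}
Reachable = {0,5}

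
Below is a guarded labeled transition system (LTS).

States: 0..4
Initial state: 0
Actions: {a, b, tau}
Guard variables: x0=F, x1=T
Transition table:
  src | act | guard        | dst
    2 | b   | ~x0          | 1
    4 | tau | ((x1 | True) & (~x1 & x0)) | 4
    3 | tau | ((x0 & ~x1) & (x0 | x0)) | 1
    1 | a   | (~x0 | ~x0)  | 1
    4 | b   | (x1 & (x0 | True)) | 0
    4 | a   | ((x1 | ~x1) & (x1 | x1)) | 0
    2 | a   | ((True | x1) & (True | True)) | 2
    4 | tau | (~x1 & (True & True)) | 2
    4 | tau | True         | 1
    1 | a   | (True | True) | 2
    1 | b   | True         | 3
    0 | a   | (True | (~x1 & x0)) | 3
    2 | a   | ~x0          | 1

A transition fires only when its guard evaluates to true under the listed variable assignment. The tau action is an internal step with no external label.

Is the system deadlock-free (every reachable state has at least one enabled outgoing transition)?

R = {0,3}
  0: a→3  [deg 1]
  3: ∅  [no exit]
witness 3: a

Answer: DEADLOCK at state 3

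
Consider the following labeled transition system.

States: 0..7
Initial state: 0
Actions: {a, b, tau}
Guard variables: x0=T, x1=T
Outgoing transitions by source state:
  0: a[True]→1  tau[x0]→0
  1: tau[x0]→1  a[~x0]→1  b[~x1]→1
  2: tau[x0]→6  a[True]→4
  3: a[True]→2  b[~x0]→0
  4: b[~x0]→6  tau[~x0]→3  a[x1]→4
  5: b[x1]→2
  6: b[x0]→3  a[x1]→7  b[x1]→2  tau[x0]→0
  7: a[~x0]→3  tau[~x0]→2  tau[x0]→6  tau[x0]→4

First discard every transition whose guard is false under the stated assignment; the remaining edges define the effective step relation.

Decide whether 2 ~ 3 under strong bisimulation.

Refine partition for ~:
  P[0] = {{0,1,2,3,4,5,6,7}}
  P[1] = {{0,2},{1,7},{3,4},{5},{6}}
  P[2] = {{0},{1},{2},{3},{4},{5},{6},{7}}
Fixed point at round 3; 8 class(es).
class of 2: {2}; class of 3: {3}

Answer: NOT BISIMILAR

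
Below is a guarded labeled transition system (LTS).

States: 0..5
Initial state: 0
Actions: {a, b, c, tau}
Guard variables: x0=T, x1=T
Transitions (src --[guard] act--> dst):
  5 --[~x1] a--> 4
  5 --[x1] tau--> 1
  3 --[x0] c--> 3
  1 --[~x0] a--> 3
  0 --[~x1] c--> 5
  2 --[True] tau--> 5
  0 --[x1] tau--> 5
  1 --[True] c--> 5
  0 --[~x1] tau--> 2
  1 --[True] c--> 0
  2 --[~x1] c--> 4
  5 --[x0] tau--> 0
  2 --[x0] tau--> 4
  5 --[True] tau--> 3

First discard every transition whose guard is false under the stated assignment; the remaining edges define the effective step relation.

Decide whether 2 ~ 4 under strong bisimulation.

Refine partition for ~:
  π0 = {{0,1,2,3,4,5}}
  π1 = {{0,2,5},{1,3},{4}}
  π2 = {{0},{1},{2},{3},{4},{5}}
Fixed point at round 3; 6 class(es).
class of 2: {2}; class of 4: {4}

Answer: NOT BISIMILAR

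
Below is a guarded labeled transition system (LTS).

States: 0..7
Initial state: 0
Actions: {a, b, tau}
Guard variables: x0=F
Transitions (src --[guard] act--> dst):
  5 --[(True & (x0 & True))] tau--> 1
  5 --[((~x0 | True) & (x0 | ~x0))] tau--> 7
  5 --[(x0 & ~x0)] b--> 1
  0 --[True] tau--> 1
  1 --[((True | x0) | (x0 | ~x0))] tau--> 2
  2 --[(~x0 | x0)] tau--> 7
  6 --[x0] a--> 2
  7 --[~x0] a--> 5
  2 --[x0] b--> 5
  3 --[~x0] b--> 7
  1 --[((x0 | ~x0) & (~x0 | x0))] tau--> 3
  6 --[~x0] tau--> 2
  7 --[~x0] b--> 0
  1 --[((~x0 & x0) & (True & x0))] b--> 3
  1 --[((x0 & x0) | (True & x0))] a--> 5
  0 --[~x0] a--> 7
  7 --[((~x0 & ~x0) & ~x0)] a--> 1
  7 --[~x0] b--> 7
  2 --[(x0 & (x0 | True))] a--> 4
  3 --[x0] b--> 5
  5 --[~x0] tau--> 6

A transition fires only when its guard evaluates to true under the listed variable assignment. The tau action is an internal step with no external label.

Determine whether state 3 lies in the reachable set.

Answer: REACHABLE

Analysis:
Guard filter leaves 13 enabled edge(s).
Layer 0: {0}
Layer 1: {1,7}  cumulative {0,1,7}
Layer 2: {2,3,5}  cumulative {0,1,2,3,5,7}
Layer 3: {6}  cumulative {0,1,2,3,5,6,7}
Reach set: {0,1,2,3,5,6,7}
Path to 3: tau·tau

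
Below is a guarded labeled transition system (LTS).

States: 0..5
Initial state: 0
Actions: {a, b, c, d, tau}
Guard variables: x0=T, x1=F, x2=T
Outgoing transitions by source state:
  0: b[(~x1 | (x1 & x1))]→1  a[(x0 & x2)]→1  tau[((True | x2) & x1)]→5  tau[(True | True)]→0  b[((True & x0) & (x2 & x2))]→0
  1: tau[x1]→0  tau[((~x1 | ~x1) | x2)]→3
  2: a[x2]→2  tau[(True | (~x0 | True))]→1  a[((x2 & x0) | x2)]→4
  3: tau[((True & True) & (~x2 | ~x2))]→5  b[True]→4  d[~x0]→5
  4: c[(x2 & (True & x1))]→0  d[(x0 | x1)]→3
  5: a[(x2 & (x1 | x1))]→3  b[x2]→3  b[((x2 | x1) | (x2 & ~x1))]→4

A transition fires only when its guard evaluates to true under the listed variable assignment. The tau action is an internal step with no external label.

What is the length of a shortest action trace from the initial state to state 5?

Answer: UNREACHABLE

Analysis:
Breadth-first toward 5:
  L0 = {0}
  L1 = {1}
  L2 = {3}
  L3 = {4}
5 never appears.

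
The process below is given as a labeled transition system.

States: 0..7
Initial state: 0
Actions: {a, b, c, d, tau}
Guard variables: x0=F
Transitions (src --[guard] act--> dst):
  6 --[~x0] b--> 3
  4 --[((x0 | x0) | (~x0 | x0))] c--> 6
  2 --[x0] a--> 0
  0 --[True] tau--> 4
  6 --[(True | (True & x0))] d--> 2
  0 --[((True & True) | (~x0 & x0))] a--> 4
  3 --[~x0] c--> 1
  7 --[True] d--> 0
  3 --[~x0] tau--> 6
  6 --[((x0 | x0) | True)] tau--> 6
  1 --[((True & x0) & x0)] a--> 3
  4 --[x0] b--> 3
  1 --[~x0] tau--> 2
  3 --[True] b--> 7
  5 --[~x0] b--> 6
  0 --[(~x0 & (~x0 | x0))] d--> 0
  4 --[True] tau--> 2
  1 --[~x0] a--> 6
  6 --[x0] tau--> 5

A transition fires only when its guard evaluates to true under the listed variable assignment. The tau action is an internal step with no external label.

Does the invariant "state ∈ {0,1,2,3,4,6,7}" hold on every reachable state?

Safe = {0,1,2,3,4,6,7}
Reachable = {0,1,2,3,4,6,7}
  0: ✓
  1: ✓
  2: ✓
  3: ✓
  4: ✓
  6: ✓
  7: ✓

Answer: INVARIANT HOLDS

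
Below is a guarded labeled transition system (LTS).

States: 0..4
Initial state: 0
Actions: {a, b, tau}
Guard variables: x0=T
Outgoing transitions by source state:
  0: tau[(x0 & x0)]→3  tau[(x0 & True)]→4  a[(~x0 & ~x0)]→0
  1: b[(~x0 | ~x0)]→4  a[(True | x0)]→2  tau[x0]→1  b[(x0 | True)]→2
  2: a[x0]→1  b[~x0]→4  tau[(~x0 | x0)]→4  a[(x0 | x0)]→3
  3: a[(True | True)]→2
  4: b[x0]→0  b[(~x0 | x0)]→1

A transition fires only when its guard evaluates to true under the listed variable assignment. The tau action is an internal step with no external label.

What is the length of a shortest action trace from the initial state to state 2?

Answer: 2

Working:
Breadth-first toward 2:
  L0 = {0}
  L1 = {3,4}
  L2 = {1,2}
depth(2)=2, e.g. tau·a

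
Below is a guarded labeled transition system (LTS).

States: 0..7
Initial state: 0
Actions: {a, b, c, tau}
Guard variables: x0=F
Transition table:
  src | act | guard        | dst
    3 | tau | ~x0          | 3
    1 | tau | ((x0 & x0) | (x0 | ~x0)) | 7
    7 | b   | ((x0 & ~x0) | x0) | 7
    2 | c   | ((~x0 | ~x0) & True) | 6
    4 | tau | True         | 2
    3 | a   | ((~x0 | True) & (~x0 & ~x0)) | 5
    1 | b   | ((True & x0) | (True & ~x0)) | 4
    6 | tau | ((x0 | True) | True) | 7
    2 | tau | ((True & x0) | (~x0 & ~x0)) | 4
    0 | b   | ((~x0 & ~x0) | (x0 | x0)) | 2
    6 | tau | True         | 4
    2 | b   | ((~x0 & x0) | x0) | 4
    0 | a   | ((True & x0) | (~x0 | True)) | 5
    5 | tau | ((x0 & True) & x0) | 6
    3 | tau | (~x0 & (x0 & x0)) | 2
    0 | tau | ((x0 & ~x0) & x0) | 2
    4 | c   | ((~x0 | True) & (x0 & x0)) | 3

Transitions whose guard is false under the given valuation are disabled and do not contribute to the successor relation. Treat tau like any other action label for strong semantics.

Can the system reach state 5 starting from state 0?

After dropping false guards: 11 live edges.
Layer 0: {0}
Layer 1: {2,5}  total {0,2,5}
Layer 2: {4,6}  total {0,2,4,5,6}
Layer 3: {7}  total {0,2,4,5,6,7}
Reach set: {0,2,4,5,6,7}
trace reaching 5: a

Answer: REACHABLE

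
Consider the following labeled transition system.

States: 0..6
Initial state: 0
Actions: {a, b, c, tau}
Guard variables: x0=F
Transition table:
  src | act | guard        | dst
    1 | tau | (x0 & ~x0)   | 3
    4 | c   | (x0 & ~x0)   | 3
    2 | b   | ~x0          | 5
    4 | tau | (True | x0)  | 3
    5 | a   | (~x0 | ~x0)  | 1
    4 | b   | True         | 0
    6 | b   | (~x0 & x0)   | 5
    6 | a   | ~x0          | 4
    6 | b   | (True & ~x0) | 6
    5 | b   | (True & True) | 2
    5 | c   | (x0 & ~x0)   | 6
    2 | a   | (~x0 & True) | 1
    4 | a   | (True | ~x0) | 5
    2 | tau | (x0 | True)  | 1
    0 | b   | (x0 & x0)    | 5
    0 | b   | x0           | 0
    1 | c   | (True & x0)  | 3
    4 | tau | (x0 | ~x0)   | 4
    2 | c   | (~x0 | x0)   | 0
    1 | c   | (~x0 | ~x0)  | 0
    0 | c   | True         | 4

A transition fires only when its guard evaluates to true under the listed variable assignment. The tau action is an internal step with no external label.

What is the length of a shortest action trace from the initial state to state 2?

Answer: 3

Trace:
BFS to 2:
  L0 = {0}
  L1 = {4}
  L2 = {3,5}
  L3 = {1,2}
first hit 2 at d=3 via c·a·b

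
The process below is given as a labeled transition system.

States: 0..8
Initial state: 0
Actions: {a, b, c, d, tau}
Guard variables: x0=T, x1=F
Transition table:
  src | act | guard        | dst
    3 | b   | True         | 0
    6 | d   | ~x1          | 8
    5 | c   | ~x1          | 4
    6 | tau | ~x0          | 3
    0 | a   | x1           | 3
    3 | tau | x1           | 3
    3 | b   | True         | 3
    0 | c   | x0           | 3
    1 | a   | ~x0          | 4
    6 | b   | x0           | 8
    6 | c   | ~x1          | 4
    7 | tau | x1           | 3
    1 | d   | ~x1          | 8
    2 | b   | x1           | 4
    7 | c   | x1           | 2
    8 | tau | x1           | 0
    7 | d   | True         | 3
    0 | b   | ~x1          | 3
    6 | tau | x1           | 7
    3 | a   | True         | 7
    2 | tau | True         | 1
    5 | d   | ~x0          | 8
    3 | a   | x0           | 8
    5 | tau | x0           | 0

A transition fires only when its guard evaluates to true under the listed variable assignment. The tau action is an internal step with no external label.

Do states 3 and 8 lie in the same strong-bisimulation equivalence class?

Bisimulation quotient by refinement:
  P[0] = {{0,1,2,3,4,5,6,7,8}}
  P[1] = {{0},{1,7},{2},{3},{4,8},{5},{6}}
  P[2] = {{0},{1},{2},{3},{4,8},{5},{6},{7}}
8 equivalence class(es) (converged in 3)
[3]={3}  [8]={4,8}

Answer: NOT BISIMILAR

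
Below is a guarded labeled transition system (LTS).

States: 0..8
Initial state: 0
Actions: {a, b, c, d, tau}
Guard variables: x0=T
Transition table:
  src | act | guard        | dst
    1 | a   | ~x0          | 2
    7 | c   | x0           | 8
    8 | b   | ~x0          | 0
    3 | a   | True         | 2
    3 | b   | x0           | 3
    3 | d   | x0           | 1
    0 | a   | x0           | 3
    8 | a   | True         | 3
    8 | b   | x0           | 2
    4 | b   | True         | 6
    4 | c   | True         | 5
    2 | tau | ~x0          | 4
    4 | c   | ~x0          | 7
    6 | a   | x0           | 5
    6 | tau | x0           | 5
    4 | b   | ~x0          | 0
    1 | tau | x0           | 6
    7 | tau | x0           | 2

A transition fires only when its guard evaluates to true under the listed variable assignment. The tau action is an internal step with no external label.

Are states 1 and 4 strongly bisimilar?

Compute ~ classes (split until stable):
  round 0: {{0,1,2,3,4,5,6,7,8}}
  round 1: {{0},{1},{2,5},{3},{4},{6},{7},{8}}
Fixed point at round 2; 8 class(es).
[1]={1}  [4]={4}

Answer: NOT BISIMILAR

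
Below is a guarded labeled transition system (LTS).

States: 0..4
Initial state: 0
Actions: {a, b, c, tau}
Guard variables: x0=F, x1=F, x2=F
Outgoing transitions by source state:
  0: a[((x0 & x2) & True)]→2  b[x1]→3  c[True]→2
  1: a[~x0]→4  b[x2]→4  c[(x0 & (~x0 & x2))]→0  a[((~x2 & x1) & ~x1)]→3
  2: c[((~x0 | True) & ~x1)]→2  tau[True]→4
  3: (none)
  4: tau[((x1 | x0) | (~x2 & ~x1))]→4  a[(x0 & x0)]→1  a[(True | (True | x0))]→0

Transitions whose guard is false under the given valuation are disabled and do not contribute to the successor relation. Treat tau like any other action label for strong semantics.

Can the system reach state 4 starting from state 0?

Answer: REACHABLE

Working:
Guard filter leaves 6 enabled edge(s).
depth 0: {0}
depth 1: {2}  now seen {0,2}
depth 2: {4}  now seen {0,2,4}
Reach set: {0,2,4}
witness 4: c·tau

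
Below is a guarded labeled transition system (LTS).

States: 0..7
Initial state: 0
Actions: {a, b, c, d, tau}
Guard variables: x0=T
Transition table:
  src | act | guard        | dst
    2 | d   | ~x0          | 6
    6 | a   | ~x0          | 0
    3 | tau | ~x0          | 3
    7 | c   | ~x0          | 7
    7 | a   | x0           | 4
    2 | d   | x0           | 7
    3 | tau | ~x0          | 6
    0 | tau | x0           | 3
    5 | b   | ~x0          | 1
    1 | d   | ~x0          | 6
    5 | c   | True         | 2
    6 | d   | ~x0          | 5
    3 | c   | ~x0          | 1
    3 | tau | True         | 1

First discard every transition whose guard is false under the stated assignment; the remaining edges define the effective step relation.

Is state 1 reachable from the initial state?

After dropping false guards: 5 live edges.
depth 0: {0}
depth 1: {3}  now seen {0,3}
depth 2: {1}  now seen {0,1,3}
R = {0,1,3}
witness 1: tau·tau

Answer: REACHABLE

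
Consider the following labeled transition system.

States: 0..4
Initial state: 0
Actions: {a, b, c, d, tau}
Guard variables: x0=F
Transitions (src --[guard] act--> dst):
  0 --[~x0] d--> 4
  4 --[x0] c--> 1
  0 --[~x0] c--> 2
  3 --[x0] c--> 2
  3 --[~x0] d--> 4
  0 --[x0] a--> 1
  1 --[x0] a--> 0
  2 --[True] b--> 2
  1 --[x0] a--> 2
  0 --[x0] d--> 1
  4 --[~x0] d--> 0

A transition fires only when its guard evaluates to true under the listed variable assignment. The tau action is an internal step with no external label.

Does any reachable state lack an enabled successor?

Reachable = {0,2,4}
  0: c→2  d→4  [2 out]
  2: b→2  [1 out]
  4: d→0  [1 out]

Answer: DEADLOCK-FREE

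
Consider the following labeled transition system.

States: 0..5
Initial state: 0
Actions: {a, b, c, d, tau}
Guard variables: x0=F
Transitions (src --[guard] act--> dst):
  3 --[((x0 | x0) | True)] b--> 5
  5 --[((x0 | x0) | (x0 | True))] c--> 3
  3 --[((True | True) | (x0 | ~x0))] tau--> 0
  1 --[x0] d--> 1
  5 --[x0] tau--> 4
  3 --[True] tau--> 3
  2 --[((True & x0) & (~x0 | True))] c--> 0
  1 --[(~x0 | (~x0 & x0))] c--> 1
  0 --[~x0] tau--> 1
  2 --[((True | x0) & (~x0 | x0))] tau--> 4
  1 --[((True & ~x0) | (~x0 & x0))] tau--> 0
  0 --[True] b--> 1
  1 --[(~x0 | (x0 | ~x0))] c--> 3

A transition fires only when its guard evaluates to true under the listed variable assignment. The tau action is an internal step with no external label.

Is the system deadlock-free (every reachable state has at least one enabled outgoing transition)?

Reachable = {0,1,3,5}
  0: b→1  tau→1  [2 exit(s)]
  1: c→1  c→3  tau→0  [3 exit(s)]
  3: b→5  tau→0  tau→3  [3 exit(s)]
  5: c→3  [1 exit(s)]

Answer: DEADLOCK-FREE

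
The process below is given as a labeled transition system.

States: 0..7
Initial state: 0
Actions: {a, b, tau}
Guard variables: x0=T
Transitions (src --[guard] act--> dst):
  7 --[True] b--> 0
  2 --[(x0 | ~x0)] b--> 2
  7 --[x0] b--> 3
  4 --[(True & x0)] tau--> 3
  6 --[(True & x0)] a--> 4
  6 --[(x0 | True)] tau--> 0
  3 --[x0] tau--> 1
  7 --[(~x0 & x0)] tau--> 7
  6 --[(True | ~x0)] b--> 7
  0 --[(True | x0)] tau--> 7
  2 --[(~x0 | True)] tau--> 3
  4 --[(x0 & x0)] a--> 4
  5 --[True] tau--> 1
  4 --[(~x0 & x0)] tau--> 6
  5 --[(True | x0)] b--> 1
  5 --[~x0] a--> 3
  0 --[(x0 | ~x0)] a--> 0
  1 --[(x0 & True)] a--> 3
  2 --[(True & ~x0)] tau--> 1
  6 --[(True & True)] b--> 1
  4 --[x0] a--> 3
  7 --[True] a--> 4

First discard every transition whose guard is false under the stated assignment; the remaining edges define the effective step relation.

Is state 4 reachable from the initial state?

After dropping false guards: 18 live edges.
depth 0: {0}
depth 1: {7}  now seen {0,7}
depth 2: {3,4}  now seen {0,3,4,7}
depth 3: {1}  now seen {0,1,3,4,7}
R = {0,1,3,4,7}
Path to 4: tau·a

Answer: REACHABLE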